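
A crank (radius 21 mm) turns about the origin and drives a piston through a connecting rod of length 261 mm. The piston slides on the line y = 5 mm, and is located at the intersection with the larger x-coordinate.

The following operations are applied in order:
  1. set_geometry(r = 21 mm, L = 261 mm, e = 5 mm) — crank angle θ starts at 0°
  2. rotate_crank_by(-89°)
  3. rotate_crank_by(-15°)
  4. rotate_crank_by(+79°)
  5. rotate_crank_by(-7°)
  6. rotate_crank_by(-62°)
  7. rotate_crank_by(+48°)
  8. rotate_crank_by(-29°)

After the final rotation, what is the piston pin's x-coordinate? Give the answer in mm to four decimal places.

265.2076

set_geometry: r = 21 mm, L = 261 mm, e = 5 mm; θ ← 0°
rotate_crank_by(-89°): θ ← 0° -89° = -89°
rotate_crank_by(-15°): θ ← -89° -15° = -104°
rotate_crank_by(+79°): θ ← -104° +79° = -25°
rotate_crank_by(-7°): θ ← -25° -7° = -32°
rotate_crank_by(-62°): θ ← -32° -62° = -94°
rotate_crank_by(+48°): θ ← -94° +48° = -46°
rotate_crank_by(-29°): θ ← -46° -29° = -75°
crank pin P = (r cos θ, r sin θ) = (5.435200, -20.284442)
h = r sin θ − e = -20.284442 − 5 = -25.284442
x = r cos θ + √(L² − h²) = 5.435200 + √(68121.0 − 639.3030) = 5.435200 + 259.772395 = 265.207595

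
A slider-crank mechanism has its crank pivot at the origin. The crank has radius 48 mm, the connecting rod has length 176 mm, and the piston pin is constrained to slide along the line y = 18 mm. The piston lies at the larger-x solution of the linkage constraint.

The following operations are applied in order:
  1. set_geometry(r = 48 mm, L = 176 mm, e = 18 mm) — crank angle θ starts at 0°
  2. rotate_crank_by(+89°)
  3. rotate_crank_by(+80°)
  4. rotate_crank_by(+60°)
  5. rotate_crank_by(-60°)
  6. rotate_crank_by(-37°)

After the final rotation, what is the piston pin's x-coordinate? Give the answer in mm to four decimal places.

142.9924

set_geometry: r = 48 mm, L = 176 mm, e = 18 mm; θ ← 0°
rotate_crank_by(+89°): θ ← 0° +89° = 89°
rotate_crank_by(+80°): θ ← 89° +80° = 169°
rotate_crank_by(+60°): θ ← 169° +60° = 229°
rotate_crank_by(-60°): θ ← 229° -60° = 169°
rotate_crank_by(-37°): θ ← 169° -37° = 132°
crank pin P = (r cos θ, r sin θ) = (-32.118269, 35.670952)
h = r sin θ − e = 35.670952 − 18 = 17.670952
x = r cos θ + √(L² − h²) = -32.118269 + √(30976.0 − 312.2625) = -32.118269 + 175.110644 = 142.992374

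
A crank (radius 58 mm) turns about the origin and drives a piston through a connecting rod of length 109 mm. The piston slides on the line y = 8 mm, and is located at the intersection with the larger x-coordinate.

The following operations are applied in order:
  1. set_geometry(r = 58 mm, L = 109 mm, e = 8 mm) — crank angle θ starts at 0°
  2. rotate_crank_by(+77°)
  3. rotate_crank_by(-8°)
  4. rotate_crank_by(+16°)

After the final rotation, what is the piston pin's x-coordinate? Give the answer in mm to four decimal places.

102.0242

set_geometry: r = 58 mm, L = 109 mm, e = 8 mm; θ ← 0°
rotate_crank_by(+77°): θ ← 0° +77° = 77°
rotate_crank_by(-8°): θ ← 77° -8° = 69°
rotate_crank_by(+16°): θ ← 69° +16° = 85°
crank pin P = (r cos θ, r sin θ) = (5.055033, 57.779292)
h = r sin θ − e = 57.779292 − 8 = 49.779292
x = r cos θ + √(L² − h²) = 5.055033 + √(11881.0 − 2477.9780) = 5.055033 + 96.969181 = 102.024214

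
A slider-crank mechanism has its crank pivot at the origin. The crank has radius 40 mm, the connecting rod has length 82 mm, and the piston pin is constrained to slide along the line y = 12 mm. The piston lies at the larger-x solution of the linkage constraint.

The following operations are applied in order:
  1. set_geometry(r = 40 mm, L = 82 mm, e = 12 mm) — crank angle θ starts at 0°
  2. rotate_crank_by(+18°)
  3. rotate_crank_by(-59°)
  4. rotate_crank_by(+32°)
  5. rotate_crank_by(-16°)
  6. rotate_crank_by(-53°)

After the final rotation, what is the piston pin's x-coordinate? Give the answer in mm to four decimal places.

set_geometry: r = 40 mm, L = 82 mm, e = 12 mm; θ ← 0°
rotate_crank_by(+18°): θ ← 0° +18° = 18°
rotate_crank_by(-59°): θ ← 18° -59° = -41°
rotate_crank_by(+32°): θ ← -41° +32° = -9°
rotate_crank_by(-16°): θ ← -9° -16° = -25°
rotate_crank_by(-53°): θ ← -25° -53° = -78°
crank pin P = (r cos θ, r sin θ) = (8.316468, -39.125904)
h = r sin θ − e = -39.125904 − 12 = -51.125904
x = r cos θ + √(L² − h²) = 8.316468 + √(6724.0 − 2613.8581) = 8.316468 + 64.110389 = 72.426856

72.4269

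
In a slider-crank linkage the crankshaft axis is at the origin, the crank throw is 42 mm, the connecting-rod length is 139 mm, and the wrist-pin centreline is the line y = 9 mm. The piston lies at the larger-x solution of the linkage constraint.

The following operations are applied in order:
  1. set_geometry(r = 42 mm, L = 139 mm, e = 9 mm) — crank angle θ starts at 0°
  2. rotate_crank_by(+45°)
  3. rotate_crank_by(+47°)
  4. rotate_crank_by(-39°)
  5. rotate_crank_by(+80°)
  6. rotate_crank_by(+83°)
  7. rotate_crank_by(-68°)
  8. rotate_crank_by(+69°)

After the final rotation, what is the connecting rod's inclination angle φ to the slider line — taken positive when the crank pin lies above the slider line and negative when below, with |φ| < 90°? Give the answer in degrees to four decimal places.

set_geometry: r = 42 mm, L = 139 mm, e = 9 mm; θ ← 0°
rotate_crank_by(+45°): θ ← 0° +45° = 45°
rotate_crank_by(+47°): θ ← 45° +47° = 92°
rotate_crank_by(-39°): θ ← 92° -39° = 53°
rotate_crank_by(+80°): θ ← 53° +80° = 133°
rotate_crank_by(+83°): θ ← 133° +83° = 216°
rotate_crank_by(-68°): θ ← 216° -68° = 148°
rotate_crank_by(+69°): θ ← 148° +69° = 217°
crank pin P = (r cos θ, r sin θ) = (-33.542691, -25.276231)
h = r sin θ − e = -25.276231 − 9 = -34.276231
sin φ = h / L = -34.276231 / 139 = -0.24659159
φ = arcsin(-0.24659159) = -14.275911°

-14.2759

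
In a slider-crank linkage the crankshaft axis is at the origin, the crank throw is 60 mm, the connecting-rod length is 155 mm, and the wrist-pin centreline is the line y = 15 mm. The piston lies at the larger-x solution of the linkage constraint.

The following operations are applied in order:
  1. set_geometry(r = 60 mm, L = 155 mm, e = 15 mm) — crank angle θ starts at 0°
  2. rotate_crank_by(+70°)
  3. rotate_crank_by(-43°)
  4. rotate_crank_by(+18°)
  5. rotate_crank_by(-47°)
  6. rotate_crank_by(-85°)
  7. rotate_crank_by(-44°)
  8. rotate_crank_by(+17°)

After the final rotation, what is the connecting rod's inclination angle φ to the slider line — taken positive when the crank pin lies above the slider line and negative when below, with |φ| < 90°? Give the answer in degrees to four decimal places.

set_geometry: r = 60 mm, L = 155 mm, e = 15 mm; θ ← 0°
rotate_crank_by(+70°): θ ← 0° +70° = 70°
rotate_crank_by(-43°): θ ← 70° -43° = 27°
rotate_crank_by(+18°): θ ← 27° +18° = 45°
rotate_crank_by(-47°): θ ← 45° -47° = -2°
rotate_crank_by(-85°): θ ← -2° -85° = -87°
rotate_crank_by(-44°): θ ← -87° -44° = -131°
rotate_crank_by(+17°): θ ← -131° +17° = -114°
crank pin P = (r cos θ, r sin θ) = (-24.404199, -54.812727)
h = r sin θ − e = -54.812727 − 15 = -69.812727
sin φ = h / L = -69.812727 / 155 = -0.45040469
φ = arcsin(-0.45040469) = -26.769652°

-26.7697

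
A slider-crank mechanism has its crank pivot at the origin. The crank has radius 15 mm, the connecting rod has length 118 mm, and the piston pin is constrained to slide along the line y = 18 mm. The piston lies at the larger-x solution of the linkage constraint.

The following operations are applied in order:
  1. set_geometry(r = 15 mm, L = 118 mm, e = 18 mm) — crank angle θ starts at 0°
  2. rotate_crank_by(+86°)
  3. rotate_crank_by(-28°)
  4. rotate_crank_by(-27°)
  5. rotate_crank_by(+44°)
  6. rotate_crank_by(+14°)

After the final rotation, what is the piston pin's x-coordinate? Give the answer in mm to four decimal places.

set_geometry: r = 15 mm, L = 118 mm, e = 18 mm; θ ← 0°
rotate_crank_by(+86°): θ ← 0° +86° = 86°
rotate_crank_by(-28°): θ ← 86° -28° = 58°
rotate_crank_by(-27°): θ ← 58° -27° = 31°
rotate_crank_by(+44°): θ ← 31° +44° = 75°
rotate_crank_by(+14°): θ ← 75° +14° = 89°
crank pin P = (r cos θ, r sin θ) = (0.261786, 14.997715)
h = r sin θ − e = 14.997715 − 18 = -3.002285
x = r cos θ + √(L² − h²) = 0.261786 + √(13924.0 − 9.0137) = 0.261786 + 117.961800 = 118.223586

118.2236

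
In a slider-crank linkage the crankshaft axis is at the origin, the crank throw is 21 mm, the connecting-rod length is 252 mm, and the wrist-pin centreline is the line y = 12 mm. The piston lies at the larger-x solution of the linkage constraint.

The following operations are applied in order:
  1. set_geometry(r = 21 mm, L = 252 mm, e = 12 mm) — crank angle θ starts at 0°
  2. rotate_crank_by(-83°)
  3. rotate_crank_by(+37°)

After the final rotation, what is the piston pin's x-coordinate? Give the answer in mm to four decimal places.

265.1258

set_geometry: r = 21 mm, L = 252 mm, e = 12 mm; θ ← 0°
rotate_crank_by(-83°): θ ← 0° -83° = -83°
rotate_crank_by(+37°): θ ← -83° +37° = -46°
crank pin P = (r cos θ, r sin θ) = (14.587826, -15.106136)
h = r sin θ − e = -15.106136 − 12 = -27.106136
x = r cos θ + √(L² − h²) = 14.587826 + √(63504.0 − 734.7426) = 14.587826 + 250.537936 = 265.125762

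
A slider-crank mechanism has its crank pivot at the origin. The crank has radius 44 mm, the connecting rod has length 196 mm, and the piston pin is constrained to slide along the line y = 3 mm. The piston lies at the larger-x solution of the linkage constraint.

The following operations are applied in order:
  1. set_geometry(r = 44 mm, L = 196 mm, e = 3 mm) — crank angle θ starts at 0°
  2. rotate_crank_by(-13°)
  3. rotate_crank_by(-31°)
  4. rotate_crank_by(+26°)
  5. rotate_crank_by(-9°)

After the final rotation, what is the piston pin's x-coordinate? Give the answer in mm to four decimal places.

233.8530

set_geometry: r = 44 mm, L = 196 mm, e = 3 mm; θ ← 0°
rotate_crank_by(-13°): θ ← 0° -13° = -13°
rotate_crank_by(-31°): θ ← -13° -31° = -44°
rotate_crank_by(+26°): θ ← -44° +26° = -18°
rotate_crank_by(-9°): θ ← -18° -9° = -27°
crank pin P = (r cos θ, r sin θ) = (39.204287, -19.975582)
h = r sin θ − e = -19.975582 − 3 = -22.975582
x = r cos θ + √(L² − h²) = 39.204287 + √(38416.0 − 527.8774) = 39.204287 + 194.648716 = 233.853003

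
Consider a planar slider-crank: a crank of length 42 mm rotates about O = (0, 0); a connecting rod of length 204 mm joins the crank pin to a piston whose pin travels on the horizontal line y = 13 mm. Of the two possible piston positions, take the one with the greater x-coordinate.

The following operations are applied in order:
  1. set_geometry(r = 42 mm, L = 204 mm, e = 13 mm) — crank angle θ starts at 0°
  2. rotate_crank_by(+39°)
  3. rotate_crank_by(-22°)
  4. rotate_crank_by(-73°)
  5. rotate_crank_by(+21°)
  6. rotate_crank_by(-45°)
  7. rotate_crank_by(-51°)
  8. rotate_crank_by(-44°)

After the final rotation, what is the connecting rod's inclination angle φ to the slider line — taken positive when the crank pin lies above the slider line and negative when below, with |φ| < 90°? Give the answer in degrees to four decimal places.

-4.6845

set_geometry: r = 42 mm, L = 204 mm, e = 13 mm; θ ← 0°
rotate_crank_by(+39°): θ ← 0° +39° = 39°
rotate_crank_by(-22°): θ ← 39° -22° = 17°
rotate_crank_by(-73°): θ ← 17° -73° = -56°
rotate_crank_by(+21°): θ ← -56° +21° = -35°
rotate_crank_by(-45°): θ ← -35° -45° = -80°
rotate_crank_by(-51°): θ ← -80° -51° = -131°
rotate_crank_by(-44°): θ ← -131° -44° = -175°
crank pin P = (r cos θ, r sin θ) = (-41.840177, -3.660541)
h = r sin θ − e = -3.660541 − 13 = -16.660541
sin φ = h / L = -16.660541 / 204 = -0.08166932
φ = arcsin(-0.08166932) = -4.684525°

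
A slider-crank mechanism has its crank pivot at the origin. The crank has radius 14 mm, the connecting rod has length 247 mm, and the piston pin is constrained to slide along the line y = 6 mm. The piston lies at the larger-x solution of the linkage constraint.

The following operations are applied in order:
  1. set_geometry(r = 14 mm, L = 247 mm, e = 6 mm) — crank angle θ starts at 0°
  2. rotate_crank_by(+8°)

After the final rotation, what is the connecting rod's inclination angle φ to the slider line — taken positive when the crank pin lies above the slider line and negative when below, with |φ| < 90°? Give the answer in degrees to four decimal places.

set_geometry: r = 14 mm, L = 247 mm, e = 6 mm; θ ← 0°
rotate_crank_by(+8°): θ ← 0° +8° = 8°
crank pin P = (r cos θ, r sin θ) = (13.863753, 1.948423)
h = r sin θ − e = 1.948423 − 6 = -4.051577
sin φ = h / L = -4.051577 / 247 = -0.01640314
φ = arcsin(-0.01640314) = -0.939873°

-0.9399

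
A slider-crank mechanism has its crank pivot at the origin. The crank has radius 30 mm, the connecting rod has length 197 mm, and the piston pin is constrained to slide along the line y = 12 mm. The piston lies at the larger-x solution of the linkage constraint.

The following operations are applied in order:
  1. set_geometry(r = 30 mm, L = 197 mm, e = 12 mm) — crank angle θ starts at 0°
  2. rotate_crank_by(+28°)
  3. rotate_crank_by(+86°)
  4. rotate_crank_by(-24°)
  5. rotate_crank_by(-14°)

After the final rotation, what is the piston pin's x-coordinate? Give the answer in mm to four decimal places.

set_geometry: r = 30 mm, L = 197 mm, e = 12 mm; θ ← 0°
rotate_crank_by(+28°): θ ← 0° +28° = 28°
rotate_crank_by(+86°): θ ← 28° +86° = 114°
rotate_crank_by(-24°): θ ← 114° -24° = 90°
rotate_crank_by(-14°): θ ← 90° -14° = 76°
crank pin P = (r cos θ, r sin θ) = (7.257657, 29.108872)
h = r sin θ − e = 29.108872 − 12 = 17.108872
x = r cos θ + √(L² − h²) = 7.257657 + √(38809.0 − 292.7135) = 7.257657 + 196.255666 = 203.513323

203.5133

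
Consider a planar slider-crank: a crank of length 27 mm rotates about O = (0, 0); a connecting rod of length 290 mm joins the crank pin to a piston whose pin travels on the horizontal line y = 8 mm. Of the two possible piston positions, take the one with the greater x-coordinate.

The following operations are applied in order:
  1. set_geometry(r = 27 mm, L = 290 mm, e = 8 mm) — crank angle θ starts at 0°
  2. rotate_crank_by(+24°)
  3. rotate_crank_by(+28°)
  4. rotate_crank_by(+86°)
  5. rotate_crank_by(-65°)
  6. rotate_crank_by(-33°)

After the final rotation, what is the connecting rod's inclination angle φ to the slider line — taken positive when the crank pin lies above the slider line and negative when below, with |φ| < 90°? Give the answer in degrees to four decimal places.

set_geometry: r = 27 mm, L = 290 mm, e = 8 mm; θ ← 0°
rotate_crank_by(+24°): θ ← 0° +24° = 24°
rotate_crank_by(+28°): θ ← 24° +28° = 52°
rotate_crank_by(+86°): θ ← 52° +86° = 138°
rotate_crank_by(-65°): θ ← 138° -65° = 73°
rotate_crank_by(-33°): θ ← 73° -33° = 40°
crank pin P = (r cos θ, r sin θ) = (20.683200, 17.355265)
h = r sin θ − e = 17.355265 − 8 = 9.355265
sin φ = h / L = 9.355265 / 290 = 0.03225954
φ = arcsin(0.03225954) = 1.848656°

1.8487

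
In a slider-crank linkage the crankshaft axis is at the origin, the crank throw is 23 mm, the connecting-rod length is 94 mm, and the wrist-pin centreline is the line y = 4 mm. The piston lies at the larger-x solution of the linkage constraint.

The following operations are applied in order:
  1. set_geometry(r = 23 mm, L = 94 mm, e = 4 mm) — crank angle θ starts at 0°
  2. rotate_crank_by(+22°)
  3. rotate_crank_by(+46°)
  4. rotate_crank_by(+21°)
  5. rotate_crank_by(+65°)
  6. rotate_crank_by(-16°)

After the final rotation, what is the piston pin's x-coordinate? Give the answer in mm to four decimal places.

76.2151

set_geometry: r = 23 mm, L = 94 mm, e = 4 mm; θ ← 0°
rotate_crank_by(+22°): θ ← 0° +22° = 22°
rotate_crank_by(+46°): θ ← 22° +46° = 68°
rotate_crank_by(+21°): θ ← 68° +21° = 89°
rotate_crank_by(+65°): θ ← 89° +65° = 154°
rotate_crank_by(-16°): θ ← 154° -16° = 138°
crank pin P = (r cos θ, r sin θ) = (-17.092331, 15.390004)
h = r sin θ − e = 15.390004 − 4 = 11.390004
x = r cos θ + √(L² − h²) = -17.092331 + √(8836.0 − 129.7322) = -17.092331 + 93.307383 = 76.215052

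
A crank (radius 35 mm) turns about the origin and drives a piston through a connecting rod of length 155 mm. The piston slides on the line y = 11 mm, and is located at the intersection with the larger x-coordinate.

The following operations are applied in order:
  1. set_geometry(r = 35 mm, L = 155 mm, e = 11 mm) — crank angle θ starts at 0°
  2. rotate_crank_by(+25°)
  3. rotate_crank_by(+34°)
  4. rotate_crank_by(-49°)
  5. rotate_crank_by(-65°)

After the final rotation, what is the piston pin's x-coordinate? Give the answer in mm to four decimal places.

169.9126

set_geometry: r = 35 mm, L = 155 mm, e = 11 mm; θ ← 0°
rotate_crank_by(+25°): θ ← 0° +25° = 25°
rotate_crank_by(+34°): θ ← 25° +34° = 59°
rotate_crank_by(-49°): θ ← 59° -49° = 10°
rotate_crank_by(-65°): θ ← 10° -65° = -55°
crank pin P = (r cos θ, r sin θ) = (20.075175, -28.670322)
h = r sin θ − e = -28.670322 − 11 = -39.670322
x = r cos θ + √(L² − h²) = 20.075175 + √(24025.0 − 1573.7344) = 20.075175 + 149.837464 = 169.912639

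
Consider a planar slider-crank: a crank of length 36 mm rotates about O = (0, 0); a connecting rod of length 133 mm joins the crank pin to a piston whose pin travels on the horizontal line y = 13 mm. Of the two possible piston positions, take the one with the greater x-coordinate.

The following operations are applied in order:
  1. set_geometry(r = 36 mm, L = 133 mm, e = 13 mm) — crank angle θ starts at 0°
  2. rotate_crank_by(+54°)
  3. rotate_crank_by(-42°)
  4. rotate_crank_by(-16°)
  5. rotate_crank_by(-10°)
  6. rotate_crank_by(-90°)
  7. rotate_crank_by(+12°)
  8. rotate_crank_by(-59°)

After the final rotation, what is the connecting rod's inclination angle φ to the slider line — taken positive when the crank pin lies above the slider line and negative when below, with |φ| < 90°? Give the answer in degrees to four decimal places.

set_geometry: r = 36 mm, L = 133 mm, e = 13 mm; θ ← 0°
rotate_crank_by(+54°): θ ← 0° +54° = 54°
rotate_crank_by(-42°): θ ← 54° -42° = 12°
rotate_crank_by(-16°): θ ← 12° -16° = -4°
rotate_crank_by(-10°): θ ← -4° -10° = -14°
rotate_crank_by(-90°): θ ← -14° -90° = -104°
rotate_crank_by(+12°): θ ← -104° +12° = -92°
rotate_crank_by(-59°): θ ← -92° -59° = -151°
crank pin P = (r cos θ, r sin θ) = (-31.486309, -17.453146)
h = r sin θ − e = -17.453146 − 13 = -30.453146
sin φ = h / L = -30.453146 / 133 = -0.22897103
φ = arcsin(-0.22897103) = -13.236499°

-13.2365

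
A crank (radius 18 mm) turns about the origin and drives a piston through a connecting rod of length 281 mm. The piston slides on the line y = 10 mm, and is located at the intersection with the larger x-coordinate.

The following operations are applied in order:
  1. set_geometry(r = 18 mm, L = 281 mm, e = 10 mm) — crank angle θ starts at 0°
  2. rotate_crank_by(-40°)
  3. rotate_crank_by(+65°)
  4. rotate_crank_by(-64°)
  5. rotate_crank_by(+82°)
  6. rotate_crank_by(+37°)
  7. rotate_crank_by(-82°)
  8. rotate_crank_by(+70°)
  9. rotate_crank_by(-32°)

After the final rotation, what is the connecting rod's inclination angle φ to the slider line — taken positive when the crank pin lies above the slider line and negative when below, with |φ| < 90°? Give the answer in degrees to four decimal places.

set_geometry: r = 18 mm, L = 281 mm, e = 10 mm; θ ← 0°
rotate_crank_by(-40°): θ ← 0° -40° = -40°
rotate_crank_by(+65°): θ ← -40° +65° = 25°
rotate_crank_by(-64°): θ ← 25° -64° = -39°
rotate_crank_by(+82°): θ ← -39° +82° = 43°
rotate_crank_by(+37°): θ ← 43° +37° = 80°
rotate_crank_by(-82°): θ ← 80° -82° = -2°
rotate_crank_by(+70°): θ ← -2° +70° = 68°
rotate_crank_by(-32°): θ ← 68° -32° = 36°
crank pin P = (r cos θ, r sin θ) = (14.562306, 10.580135)
h = r sin θ − e = 10.580135 − 10 = 0.580135
sin φ = h / L = 0.580135 / 281 = 0.00206454
φ = arcsin(0.00206454) = 0.118289°

0.1183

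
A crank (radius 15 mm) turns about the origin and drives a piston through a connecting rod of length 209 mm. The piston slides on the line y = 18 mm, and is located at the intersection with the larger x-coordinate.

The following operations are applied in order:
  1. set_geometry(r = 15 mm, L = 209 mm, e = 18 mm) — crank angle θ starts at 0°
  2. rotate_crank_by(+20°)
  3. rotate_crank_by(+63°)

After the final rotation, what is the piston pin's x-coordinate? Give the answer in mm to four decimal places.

210.8049

set_geometry: r = 15 mm, L = 209 mm, e = 18 mm; θ ← 0°
rotate_crank_by(+20°): θ ← 0° +20° = 20°
rotate_crank_by(+63°): θ ← 20° +63° = 83°
crank pin P = (r cos θ, r sin θ) = (1.828040, 14.888192)
h = r sin θ − e = 14.888192 − 18 = -3.111808
x = r cos θ + √(L² − h²) = 1.828040 + √(43681.0 − 9.6833) = 1.828040 + 208.976833 = 210.804873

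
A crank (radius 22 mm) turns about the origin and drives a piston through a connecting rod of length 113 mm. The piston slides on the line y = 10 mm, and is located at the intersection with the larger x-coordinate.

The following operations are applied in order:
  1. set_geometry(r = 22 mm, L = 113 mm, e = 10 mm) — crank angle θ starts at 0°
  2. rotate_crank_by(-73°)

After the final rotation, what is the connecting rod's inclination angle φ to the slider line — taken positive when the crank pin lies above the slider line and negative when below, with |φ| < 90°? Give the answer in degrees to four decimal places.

-15.9429

set_geometry: r = 22 mm, L = 113 mm, e = 10 mm; θ ← 0°
rotate_crank_by(-73°): θ ← 0° -73° = -73°
crank pin P = (r cos θ, r sin θ) = (6.432178, -21.038705)
h = r sin θ − e = -21.038705 − 10 = -31.038705
sin φ = h / L = -31.038705 / 113 = -0.27467880
φ = arcsin(-0.27467880) = -15.942874°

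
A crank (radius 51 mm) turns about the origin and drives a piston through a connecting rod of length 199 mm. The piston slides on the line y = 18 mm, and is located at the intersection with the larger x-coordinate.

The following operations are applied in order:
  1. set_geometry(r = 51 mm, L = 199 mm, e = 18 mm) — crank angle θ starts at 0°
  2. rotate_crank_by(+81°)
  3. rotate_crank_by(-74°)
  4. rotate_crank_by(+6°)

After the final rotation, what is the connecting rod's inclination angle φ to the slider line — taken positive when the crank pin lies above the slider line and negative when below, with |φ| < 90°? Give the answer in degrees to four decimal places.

set_geometry: r = 51 mm, L = 199 mm, e = 18 mm; θ ← 0°
rotate_crank_by(+81°): θ ← 0° +81° = 81°
rotate_crank_by(-74°): θ ← 81° -74° = 7°
rotate_crank_by(+6°): θ ← 7° +6° = 13°
crank pin P = (r cos θ, r sin θ) = (49.692873, 11.472504)
h = r sin θ − e = 11.472504 − 18 = -6.527496
sin φ = h / L = -6.527496 / 199 = -0.03280149
φ = arcsin(-0.03280149) = -1.879724°

-1.8797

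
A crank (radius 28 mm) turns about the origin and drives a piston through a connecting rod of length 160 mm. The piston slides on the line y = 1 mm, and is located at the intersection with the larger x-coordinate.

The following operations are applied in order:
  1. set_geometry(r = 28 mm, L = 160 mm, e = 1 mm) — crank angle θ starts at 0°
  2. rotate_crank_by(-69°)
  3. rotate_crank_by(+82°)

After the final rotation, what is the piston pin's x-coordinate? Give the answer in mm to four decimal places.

187.1946

set_geometry: r = 28 mm, L = 160 mm, e = 1 mm; θ ← 0°
rotate_crank_by(-69°): θ ← 0° -69° = -69°
rotate_crank_by(+82°): θ ← -69° +82° = 13°
crank pin P = (r cos θ, r sin θ) = (27.282362, 6.298630)
h = r sin θ − e = 6.298630 − 1 = 5.298630
x = r cos θ + √(L² − h²) = 27.282362 + √(25600.0 − 28.0755) = 27.282362 + 159.912240 = 187.194602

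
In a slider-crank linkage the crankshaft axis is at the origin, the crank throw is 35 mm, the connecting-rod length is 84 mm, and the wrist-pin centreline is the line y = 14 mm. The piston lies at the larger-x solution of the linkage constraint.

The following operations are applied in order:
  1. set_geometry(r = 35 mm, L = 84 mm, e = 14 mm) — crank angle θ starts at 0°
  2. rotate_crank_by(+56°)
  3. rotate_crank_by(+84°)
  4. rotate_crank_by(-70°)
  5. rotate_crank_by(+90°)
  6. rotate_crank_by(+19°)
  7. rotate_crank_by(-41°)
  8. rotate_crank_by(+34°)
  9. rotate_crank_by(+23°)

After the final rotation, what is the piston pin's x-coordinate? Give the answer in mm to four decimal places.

set_geometry: r = 35 mm, L = 84 mm, e = 14 mm; θ ← 0°
rotate_crank_by(+56°): θ ← 0° +56° = 56°
rotate_crank_by(+84°): θ ← 56° +84° = 140°
rotate_crank_by(-70°): θ ← 140° -70° = 70°
rotate_crank_by(+90°): θ ← 70° +90° = 160°
rotate_crank_by(+19°): θ ← 160° +19° = 179°
rotate_crank_by(-41°): θ ← 179° -41° = 138°
rotate_crank_by(+34°): θ ← 138° +34° = 172°
rotate_crank_by(+23°): θ ← 172° +23° = 195°
crank pin P = (r cos θ, r sin θ) = (-33.807404, -9.058667)
h = r sin θ − e = -9.058667 − 14 = -23.058667
x = r cos θ + √(L² − h²) = -33.807404 + √(7056.0 − 531.7021) = -33.807404 + 80.773126 = 46.965722

46.9657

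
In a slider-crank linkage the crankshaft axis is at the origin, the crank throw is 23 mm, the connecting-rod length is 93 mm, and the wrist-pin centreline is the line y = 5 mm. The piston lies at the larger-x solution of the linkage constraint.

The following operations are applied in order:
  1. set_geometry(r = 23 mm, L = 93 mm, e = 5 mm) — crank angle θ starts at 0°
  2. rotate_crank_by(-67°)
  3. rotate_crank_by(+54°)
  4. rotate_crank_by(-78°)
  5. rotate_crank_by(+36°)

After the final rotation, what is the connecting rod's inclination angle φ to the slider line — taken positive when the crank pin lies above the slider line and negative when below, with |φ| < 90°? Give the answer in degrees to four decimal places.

set_geometry: r = 23 mm, L = 93 mm, e = 5 mm; θ ← 0°
rotate_crank_by(-67°): θ ← 0° -67° = -67°
rotate_crank_by(+54°): θ ← -67° +54° = -13°
rotate_crank_by(-78°): θ ← -13° -78° = -91°
rotate_crank_by(+36°): θ ← -91° +36° = -55°
crank pin P = (r cos θ, r sin θ) = (13.192258, -18.840497)
h = r sin θ − e = -18.840497 − 5 = -23.840497
sin φ = h / L = -23.840497 / 93 = -0.25634943
φ = arcsin(-0.25634943) = -14.853560°

-14.8536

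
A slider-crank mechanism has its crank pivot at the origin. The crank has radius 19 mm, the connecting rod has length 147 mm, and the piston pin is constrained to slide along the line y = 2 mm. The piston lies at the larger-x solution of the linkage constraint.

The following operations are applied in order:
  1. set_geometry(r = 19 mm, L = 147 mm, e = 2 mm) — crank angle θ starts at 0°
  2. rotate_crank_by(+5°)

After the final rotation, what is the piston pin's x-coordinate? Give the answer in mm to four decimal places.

165.9273

set_geometry: r = 19 mm, L = 147 mm, e = 2 mm; θ ← 0°
rotate_crank_by(+5°): θ ← 0° +5° = 5°
crank pin P = (r cos θ, r sin θ) = (18.927699, 1.655959)
h = r sin θ − e = 1.655959 − 2 = -0.344041
x = r cos θ + √(L² − h²) = 18.927699 + √(21609.0 − 0.1184) = 18.927699 + 146.999597 = 165.927297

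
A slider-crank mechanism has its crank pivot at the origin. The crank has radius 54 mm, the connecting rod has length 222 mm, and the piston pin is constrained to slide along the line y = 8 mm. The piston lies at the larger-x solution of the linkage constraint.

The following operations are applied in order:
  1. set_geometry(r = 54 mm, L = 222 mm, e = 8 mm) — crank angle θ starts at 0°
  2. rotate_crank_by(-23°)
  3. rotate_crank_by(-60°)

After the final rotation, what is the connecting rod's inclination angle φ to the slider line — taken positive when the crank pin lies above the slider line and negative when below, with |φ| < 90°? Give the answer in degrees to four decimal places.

set_geometry: r = 54 mm, L = 222 mm, e = 8 mm; θ ← 0°
rotate_crank_by(-23°): θ ← 0° -23° = -23°
rotate_crank_by(-60°): θ ← -23° -60° = -83°
crank pin P = (r cos θ, r sin θ) = (6.580945, -53.597492)
h = r sin θ − e = -53.597492 − 8 = -61.597492
sin φ = h / L = -61.597492 / 222 = -0.27746618
φ = arcsin(-0.27746618) = -16.109037°

-16.1090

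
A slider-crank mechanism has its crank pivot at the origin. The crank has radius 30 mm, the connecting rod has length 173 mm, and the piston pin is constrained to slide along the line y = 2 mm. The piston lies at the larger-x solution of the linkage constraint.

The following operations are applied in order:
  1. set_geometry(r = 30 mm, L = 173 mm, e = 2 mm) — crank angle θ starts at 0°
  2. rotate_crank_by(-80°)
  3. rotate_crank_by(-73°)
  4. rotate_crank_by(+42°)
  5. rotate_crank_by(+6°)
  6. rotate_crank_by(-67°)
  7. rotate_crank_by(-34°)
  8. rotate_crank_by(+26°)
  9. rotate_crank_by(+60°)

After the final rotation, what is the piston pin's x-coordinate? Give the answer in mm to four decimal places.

155.7222

set_geometry: r = 30 mm, L = 173 mm, e = 2 mm; θ ← 0°
rotate_crank_by(-80°): θ ← 0° -80° = -80°
rotate_crank_by(-73°): θ ← -80° -73° = -153°
rotate_crank_by(+42°): θ ← -153° +42° = -111°
rotate_crank_by(+6°): θ ← -111° +6° = -105°
rotate_crank_by(-67°): θ ← -105° -67° = -172°
rotate_crank_by(-34°): θ ← -172° -34° = -206°
rotate_crank_by(+26°): θ ← -206° +26° = -180°
rotate_crank_by(+60°): θ ← -180° +60° = -120°
crank pin P = (r cos θ, r sin θ) = (-15.000000, -25.980762)
h = r sin θ − e = -25.980762 − 2 = -27.980762
x = r cos θ + √(L² − h²) = -15.000000 + √(29929.0 − 782.9230) = -15.000000 + 170.722222 = 155.722222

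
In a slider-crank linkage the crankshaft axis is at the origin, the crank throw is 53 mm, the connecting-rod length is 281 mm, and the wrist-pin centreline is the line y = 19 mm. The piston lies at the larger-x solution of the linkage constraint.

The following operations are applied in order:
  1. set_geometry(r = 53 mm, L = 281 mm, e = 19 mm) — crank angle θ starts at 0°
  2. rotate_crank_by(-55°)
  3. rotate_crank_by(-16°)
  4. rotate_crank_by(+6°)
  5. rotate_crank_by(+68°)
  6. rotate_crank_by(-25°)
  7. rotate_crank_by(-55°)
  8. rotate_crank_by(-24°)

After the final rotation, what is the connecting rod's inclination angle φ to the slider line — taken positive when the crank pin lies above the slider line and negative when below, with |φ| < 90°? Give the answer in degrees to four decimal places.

-14.6410

set_geometry: r = 53 mm, L = 281 mm, e = 19 mm; θ ← 0°
rotate_crank_by(-55°): θ ← 0° -55° = -55°
rotate_crank_by(-16°): θ ← -55° -16° = -71°
rotate_crank_by(+6°): θ ← -71° +6° = -65°
rotate_crank_by(+68°): θ ← -65° +68° = 3°
rotate_crank_by(-25°): θ ← 3° -25° = -22°
rotate_crank_by(-55°): θ ← -22° -55° = -77°
rotate_crank_by(-24°): θ ← -77° -24° = -101°
crank pin P = (r cos θ, r sin θ) = (-10.112877, -52.026241)
h = r sin θ − e = -52.026241 − 19 = -71.026241
sin φ = h / L = -71.026241 / 281 = -0.25276242
φ = arcsin(-0.25276242) = -14.641039°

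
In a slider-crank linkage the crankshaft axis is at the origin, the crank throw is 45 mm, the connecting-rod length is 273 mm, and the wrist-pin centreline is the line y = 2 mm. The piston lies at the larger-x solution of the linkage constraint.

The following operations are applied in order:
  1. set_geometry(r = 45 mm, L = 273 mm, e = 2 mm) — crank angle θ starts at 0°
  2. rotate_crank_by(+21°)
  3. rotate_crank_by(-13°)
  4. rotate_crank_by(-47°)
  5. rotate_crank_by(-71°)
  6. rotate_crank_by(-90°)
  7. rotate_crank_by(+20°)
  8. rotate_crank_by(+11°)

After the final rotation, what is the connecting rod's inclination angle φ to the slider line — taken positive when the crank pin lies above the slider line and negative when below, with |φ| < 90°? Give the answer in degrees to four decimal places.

-2.2224

set_geometry: r = 45 mm, L = 273 mm, e = 2 mm; θ ← 0°
rotate_crank_by(+21°): θ ← 0° +21° = 21°
rotate_crank_by(-13°): θ ← 21° -13° = 8°
rotate_crank_by(-47°): θ ← 8° -47° = -39°
rotate_crank_by(-71°): θ ← -39° -71° = -110°
rotate_crank_by(-90°): θ ← -110° -90° = -200°
rotate_crank_by(+20°): θ ← -200° +20° = -180°
rotate_crank_by(+11°): θ ← -180° +11° = -169°
crank pin P = (r cos θ, r sin θ) = (-44.173223, -8.586405)
h = r sin θ − e = -8.586405 − 2 = -10.586405
sin φ = h / L = -10.586405 / 273 = -0.03877804
φ = arcsin(-0.03877804) = -2.222375°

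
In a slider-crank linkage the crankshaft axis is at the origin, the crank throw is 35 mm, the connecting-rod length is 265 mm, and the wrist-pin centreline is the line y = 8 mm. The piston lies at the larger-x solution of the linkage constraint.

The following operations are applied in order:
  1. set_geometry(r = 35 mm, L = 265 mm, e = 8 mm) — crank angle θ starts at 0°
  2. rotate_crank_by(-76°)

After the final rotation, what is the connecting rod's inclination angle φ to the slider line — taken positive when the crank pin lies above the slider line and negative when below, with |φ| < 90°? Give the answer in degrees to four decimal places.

set_geometry: r = 35 mm, L = 265 mm, e = 8 mm; θ ← 0°
rotate_crank_by(-76°): θ ← 0° -76° = -76°
crank pin P = (r cos θ, r sin θ) = (8.467266, -33.960350)
h = r sin θ − e = -33.960350 − 8 = -41.960350
sin φ = h / L = -41.960350 / 265 = -0.15834094
φ = arcsin(-0.15834094) = -9.110612°

-9.1106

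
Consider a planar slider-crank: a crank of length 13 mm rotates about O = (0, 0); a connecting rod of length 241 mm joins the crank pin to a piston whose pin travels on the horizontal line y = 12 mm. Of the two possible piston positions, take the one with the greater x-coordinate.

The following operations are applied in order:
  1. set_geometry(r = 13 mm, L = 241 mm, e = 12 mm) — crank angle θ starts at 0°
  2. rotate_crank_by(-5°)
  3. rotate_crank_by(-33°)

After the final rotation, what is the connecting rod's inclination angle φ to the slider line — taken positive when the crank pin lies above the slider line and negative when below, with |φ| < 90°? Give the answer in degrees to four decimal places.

-4.7612

set_geometry: r = 13 mm, L = 241 mm, e = 12 mm; θ ← 0°
rotate_crank_by(-5°): θ ← 0° -5° = -5°
rotate_crank_by(-33°): θ ← -5° -33° = -38°
crank pin P = (r cos θ, r sin θ) = (10.244140, -8.003599)
h = r sin θ − e = -8.003599 − 12 = -20.003599
sin φ = h / L = -20.003599 / 241 = -0.08300249
φ = arcsin(-0.08300249) = -4.761170°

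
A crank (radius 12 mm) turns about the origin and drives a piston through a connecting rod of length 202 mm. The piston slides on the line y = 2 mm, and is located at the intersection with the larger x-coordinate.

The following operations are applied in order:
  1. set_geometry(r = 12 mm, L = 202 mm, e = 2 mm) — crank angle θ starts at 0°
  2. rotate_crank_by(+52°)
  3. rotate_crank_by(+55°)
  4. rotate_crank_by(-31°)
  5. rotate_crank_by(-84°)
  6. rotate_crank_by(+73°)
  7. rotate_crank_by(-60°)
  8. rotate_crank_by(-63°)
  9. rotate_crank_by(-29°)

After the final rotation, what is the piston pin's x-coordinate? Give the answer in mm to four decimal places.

202.1434

set_geometry: r = 12 mm, L = 202 mm, e = 2 mm; θ ← 0°
rotate_crank_by(+52°): θ ← 0° +52° = 52°
rotate_crank_by(+55°): θ ← 52° +55° = 107°
rotate_crank_by(-31°): θ ← 107° -31° = 76°
rotate_crank_by(-84°): θ ← 76° -84° = -8°
rotate_crank_by(+73°): θ ← -8° +73° = 65°
rotate_crank_by(-60°): θ ← 65° -60° = 5°
rotate_crank_by(-63°): θ ← 5° -63° = -58°
rotate_crank_by(-29°): θ ← -58° -29° = -87°
crank pin P = (r cos θ, r sin θ) = (0.628031, -11.983554)
h = r sin θ − e = -11.983554 − 2 = -13.983554
x = r cos θ + √(L² − h²) = 0.628031 + √(40804.0 − 195.5398) = 0.628031 + 201.515409 = 202.143441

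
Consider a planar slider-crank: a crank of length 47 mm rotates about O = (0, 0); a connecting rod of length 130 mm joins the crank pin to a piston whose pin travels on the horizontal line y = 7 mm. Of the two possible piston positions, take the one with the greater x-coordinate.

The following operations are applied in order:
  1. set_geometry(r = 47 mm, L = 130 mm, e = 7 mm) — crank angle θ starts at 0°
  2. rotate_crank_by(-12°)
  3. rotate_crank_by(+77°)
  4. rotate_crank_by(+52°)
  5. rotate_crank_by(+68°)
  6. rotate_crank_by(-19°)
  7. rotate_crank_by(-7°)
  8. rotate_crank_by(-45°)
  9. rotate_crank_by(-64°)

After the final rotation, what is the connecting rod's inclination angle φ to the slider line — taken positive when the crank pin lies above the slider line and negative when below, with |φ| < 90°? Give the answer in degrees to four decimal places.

set_geometry: r = 47 mm, L = 130 mm, e = 7 mm; θ ← 0°
rotate_crank_by(-12°): θ ← 0° -12° = -12°
rotate_crank_by(+77°): θ ← -12° +77° = 65°
rotate_crank_by(+52°): θ ← 65° +52° = 117°
rotate_crank_by(+68°): θ ← 117° +68° = 185°
rotate_crank_by(-19°): θ ← 185° -19° = 166°
rotate_crank_by(-7°): θ ← 166° -7° = 159°
rotate_crank_by(-45°): θ ← 159° -45° = 114°
rotate_crank_by(-64°): θ ← 114° -64° = 50°
crank pin P = (r cos θ, r sin θ) = (30.211018, 36.004089)
h = r sin θ − e = 36.004089 − 7 = 29.004089
sin φ = h / L = 29.004089 / 130 = 0.22310838
φ = arcsin(0.22310838) = 12.891669°

12.8917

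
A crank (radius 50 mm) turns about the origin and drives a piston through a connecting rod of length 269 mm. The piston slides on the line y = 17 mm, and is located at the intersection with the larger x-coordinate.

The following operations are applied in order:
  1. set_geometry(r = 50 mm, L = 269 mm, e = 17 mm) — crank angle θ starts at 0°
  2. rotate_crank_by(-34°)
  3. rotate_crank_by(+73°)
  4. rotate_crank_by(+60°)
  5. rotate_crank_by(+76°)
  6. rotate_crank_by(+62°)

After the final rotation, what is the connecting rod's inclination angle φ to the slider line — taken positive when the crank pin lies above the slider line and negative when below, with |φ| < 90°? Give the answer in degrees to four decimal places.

set_geometry: r = 50 mm, L = 269 mm, e = 17 mm; θ ← 0°
rotate_crank_by(-34°): θ ← 0° -34° = -34°
rotate_crank_by(+73°): θ ← -34° +73° = 39°
rotate_crank_by(+60°): θ ← 39° +60° = 99°
rotate_crank_by(+76°): θ ← 99° +76° = 175°
rotate_crank_by(+62°): θ ← 175° +62° = 237°
crank pin P = (r cos θ, r sin θ) = (-27.231952, -41.933528)
h = r sin θ − e = -41.933528 − 17 = -58.933528
sin φ = h / L = -58.933528 / 269 = -0.21908375
φ = arcsin(-0.21908375) = -12.655223°

-12.6552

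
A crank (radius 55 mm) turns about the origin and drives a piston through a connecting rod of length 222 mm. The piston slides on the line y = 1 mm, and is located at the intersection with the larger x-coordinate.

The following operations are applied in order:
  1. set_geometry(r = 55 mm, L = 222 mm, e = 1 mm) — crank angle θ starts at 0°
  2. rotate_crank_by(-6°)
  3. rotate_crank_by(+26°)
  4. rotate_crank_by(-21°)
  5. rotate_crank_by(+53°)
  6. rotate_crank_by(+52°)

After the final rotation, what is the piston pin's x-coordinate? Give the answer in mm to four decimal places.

202.4297

set_geometry: r = 55 mm, L = 222 mm, e = 1 mm; θ ← 0°
rotate_crank_by(-6°): θ ← 0° -6° = -6°
rotate_crank_by(+26°): θ ← -6° +26° = 20°
rotate_crank_by(-21°): θ ← 20° -21° = -1°
rotate_crank_by(+53°): θ ← -1° +53° = 52°
rotate_crank_by(+52°): θ ← 52° +52° = 104°
crank pin P = (r cos θ, r sin θ) = (-13.305704, 53.366265)
h = r sin θ − e = 53.366265 − 1 = 52.366265
x = r cos θ + √(L² − h²) = -13.305704 + √(49284.0 − 2742.2257) = -13.305704 + 215.735427 = 202.429722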